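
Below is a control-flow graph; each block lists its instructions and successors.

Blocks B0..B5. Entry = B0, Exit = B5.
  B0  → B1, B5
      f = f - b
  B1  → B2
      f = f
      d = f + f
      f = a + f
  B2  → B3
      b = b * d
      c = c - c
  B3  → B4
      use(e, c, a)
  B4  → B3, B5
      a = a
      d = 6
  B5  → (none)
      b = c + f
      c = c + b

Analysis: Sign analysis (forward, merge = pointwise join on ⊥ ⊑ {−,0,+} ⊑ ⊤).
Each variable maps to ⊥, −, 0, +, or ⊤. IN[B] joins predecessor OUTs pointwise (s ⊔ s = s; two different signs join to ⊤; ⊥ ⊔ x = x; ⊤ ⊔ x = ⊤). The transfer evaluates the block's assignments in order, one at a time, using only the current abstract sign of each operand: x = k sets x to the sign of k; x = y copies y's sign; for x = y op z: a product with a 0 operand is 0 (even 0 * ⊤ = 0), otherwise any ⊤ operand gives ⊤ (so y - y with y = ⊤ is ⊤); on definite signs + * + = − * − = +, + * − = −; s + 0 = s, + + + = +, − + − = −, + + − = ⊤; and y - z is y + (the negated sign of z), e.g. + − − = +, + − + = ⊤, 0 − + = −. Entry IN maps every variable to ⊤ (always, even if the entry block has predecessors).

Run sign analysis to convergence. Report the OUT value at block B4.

Converged values:
  B0: | IN=(all ⊤) | OUT=(all ⊤)
  B1: | IN=(all ⊤) | OUT=(all ⊤)
  B2: | IN=(all ⊤) | OUT=(all ⊤)
  B3: | IN=(all ⊤) | OUT=(all ⊤)
  B4: | IN=(all ⊤) | OUT={d:+; rest ⊤}
  B5: | IN=(all ⊤) | OUT=(all ⊤)

Merge at B4: IN[B4] = OUT[B3] = {a: ⊤, b: ⊤, c: ⊤, d: ⊤, e: ⊤, f: ⊤}
Applying B4's transfer function to that IN value gives OUT[B4] (row B4 above).

Answer: {a: ⊤, b: ⊤, c: ⊤, d: +, e: ⊤, f: ⊤}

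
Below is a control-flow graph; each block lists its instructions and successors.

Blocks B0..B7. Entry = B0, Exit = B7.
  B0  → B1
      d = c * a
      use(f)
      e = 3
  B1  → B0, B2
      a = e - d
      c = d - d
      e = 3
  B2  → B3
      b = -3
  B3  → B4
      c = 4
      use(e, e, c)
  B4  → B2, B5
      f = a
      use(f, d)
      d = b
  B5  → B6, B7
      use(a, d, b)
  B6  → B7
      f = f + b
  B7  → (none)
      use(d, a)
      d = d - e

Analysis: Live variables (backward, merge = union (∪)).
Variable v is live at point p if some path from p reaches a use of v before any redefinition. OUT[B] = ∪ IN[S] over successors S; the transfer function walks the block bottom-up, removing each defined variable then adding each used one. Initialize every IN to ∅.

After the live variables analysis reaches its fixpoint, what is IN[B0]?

Answer: {a, c, f}

Trace:
Per-block solution:
  B0:  IN={a, c, f}  OUT={d, e, f}
  B1:  IN={d, e, f}  OUT={a, c, d, e, f}
  B2:  IN={a, d, e}  OUT={a, b, d, e}
  B3:  IN={a, b, d, e}  OUT={a, b, d, e}
  B4:  IN={a, b, d, e}  OUT={a, b, d, e, f}
  B5:  IN={a, b, d, e, f}  OUT={a, b, d, e, f}
  B6:  IN={a, b, d, e, f}  OUT={a, d, e}
  B7:  IN={a, d, e}  OUT={}

Merge at B0: OUT[B0] = IN[B1] = {d, e, f}
Applying B0's transfer function to that OUT value gives IN[B0] (row B0 above).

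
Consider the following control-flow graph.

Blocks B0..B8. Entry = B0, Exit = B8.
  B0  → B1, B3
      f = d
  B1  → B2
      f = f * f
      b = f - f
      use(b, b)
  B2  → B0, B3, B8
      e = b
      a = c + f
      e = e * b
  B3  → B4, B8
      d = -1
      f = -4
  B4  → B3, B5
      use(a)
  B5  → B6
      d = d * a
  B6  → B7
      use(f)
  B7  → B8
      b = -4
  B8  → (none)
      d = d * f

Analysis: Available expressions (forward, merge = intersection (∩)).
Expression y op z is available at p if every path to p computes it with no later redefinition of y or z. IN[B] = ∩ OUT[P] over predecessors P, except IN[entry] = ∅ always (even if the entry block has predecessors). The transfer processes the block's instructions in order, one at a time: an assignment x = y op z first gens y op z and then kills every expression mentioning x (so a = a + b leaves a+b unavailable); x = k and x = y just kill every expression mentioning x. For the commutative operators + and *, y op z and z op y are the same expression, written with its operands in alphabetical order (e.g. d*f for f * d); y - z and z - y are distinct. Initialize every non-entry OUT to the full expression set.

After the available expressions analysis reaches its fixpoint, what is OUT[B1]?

Fixpoint table:
  B0: | IN={} | OUT={}
  B1: | IN={} | OUT={f-f}
  B2: | IN={f-f} | OUT={c+f, f-f}
  B3: | IN={} | OUT={}
  B4: | IN={} | OUT={}
  B5: | IN={} | OUT={}
  B6: | IN={} | OUT={}
  B7: | IN={} | OUT={}
  B8: | IN={} | OUT={}

Merge at B1: IN[B1] = OUT[B0] = {}
Applying B1's transfer function to that IN value gives OUT[B1] (row B1 above).

Answer: {f-f}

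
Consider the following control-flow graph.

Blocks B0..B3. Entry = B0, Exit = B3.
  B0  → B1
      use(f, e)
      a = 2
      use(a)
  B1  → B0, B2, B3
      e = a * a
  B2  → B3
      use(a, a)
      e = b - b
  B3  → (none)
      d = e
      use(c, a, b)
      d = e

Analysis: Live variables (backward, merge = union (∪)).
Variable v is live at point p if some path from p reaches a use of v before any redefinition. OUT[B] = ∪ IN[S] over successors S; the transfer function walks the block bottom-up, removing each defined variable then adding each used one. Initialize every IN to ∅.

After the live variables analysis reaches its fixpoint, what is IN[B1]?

Fixpoint table:
  B0:  IN={b, c, e, f}  OUT={a, b, c, f}
  B1:  IN={a, b, c, f}  OUT={a, b, c, e, f}
  B2:  IN={a, b, c}  OUT={a, b, c, e}
  B3:  IN={a, b, c, e}  OUT={}

Merge at B1: OUT[B1] = IN[B0] ⊔ IN[B2] ⊔ IN[B3] = {a, b, c, e, f}
Applying B1's transfer function to that OUT value gives IN[B1] (row B1 above).

Answer: {a, b, c, f}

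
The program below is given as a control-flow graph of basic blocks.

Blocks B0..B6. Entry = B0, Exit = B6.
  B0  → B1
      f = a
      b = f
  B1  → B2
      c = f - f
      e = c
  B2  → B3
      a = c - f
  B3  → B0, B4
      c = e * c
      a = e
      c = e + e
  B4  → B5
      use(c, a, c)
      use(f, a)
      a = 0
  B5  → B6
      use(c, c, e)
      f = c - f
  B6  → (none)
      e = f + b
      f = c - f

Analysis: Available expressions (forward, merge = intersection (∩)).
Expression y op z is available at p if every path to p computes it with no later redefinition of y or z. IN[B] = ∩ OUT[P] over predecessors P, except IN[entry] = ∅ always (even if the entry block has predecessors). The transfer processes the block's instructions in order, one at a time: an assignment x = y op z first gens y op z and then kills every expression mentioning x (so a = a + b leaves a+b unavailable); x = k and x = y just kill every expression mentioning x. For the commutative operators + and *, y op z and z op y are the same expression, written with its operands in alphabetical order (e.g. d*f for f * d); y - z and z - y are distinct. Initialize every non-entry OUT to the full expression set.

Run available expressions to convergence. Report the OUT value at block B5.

Answer: {e+e}

Derivation:
Fixpoint table:
  B0:  IN={}  OUT={}
  B1:  IN={}  OUT={f-f}
  B2:  IN={f-f}  OUT={c-f, f-f}
  B3:  IN={c-f, f-f}  OUT={e+e, f-f}
  B4:  IN={e+e, f-f}  OUT={e+e, f-f}
  B5:  IN={e+e, f-f}  OUT={e+e}
  B6:  IN={e+e}  OUT={}

Merge at B5: IN[B5] = OUT[B4] = {e+e, f-f}
Applying B5's transfer function to that IN value gives OUT[B5] (row B5 above).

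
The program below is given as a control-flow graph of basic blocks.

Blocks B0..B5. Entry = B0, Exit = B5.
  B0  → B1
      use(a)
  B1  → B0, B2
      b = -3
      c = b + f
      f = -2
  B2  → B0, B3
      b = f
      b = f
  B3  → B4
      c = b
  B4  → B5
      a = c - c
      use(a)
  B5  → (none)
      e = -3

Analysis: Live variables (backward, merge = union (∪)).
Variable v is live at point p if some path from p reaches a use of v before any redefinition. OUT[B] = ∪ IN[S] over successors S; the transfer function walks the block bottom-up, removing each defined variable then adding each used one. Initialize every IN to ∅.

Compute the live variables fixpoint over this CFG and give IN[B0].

Answer: {a, f}

Derivation:
Per-block solution:
  B0:  IN={a, f}  OUT={a, f}
  B1:  IN={a, f}  OUT={a, f}
  B2:  IN={a, f}  OUT={a, b, f}
  B3:  IN={b}  OUT={c}
  B4:  IN={c}  OUT={}
  B5:  IN={}  OUT={}

Merge at B0: OUT[B0] = IN[B1] = {a, f}
Applying B0's transfer function to that OUT value gives IN[B0] (row B0 above).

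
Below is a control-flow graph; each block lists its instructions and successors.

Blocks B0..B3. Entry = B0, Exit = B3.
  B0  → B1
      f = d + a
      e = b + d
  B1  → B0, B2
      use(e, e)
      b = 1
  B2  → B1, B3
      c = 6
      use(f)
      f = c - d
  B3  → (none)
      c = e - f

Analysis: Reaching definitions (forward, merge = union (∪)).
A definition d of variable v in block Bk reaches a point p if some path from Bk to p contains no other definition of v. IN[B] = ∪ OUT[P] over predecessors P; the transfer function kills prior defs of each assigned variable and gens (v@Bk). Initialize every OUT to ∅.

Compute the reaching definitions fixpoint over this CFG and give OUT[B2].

Answer: {b@B1, c@B2, e@B0, f@B2}

Working:
Per-block solution:
  B0: | IN={b@B1, c@B2, e@B0, f@B0, f@B2} | OUT={b@B1, c@B2, e@B0, f@B0}
  B1: | IN={b@B1, c@B2, e@B0, f@B0, f@B2} | OUT={b@B1, c@B2, e@B0, f@B0, f@B2}
  B2: | IN={b@B1, c@B2, e@B0, f@B0, f@B2} | OUT={b@B1, c@B2, e@B0, f@B2}
  B3: | IN={b@B1, c@B2, e@B0, f@B2} | OUT={b@B1, c@B3, e@B0, f@B2}

Merge at B2: IN[B2] = OUT[B1] = {b@B1, c@B2, e@B0, f@B0, f@B2}
Applying B2's transfer function to that IN value gives OUT[B2] (row B2 above).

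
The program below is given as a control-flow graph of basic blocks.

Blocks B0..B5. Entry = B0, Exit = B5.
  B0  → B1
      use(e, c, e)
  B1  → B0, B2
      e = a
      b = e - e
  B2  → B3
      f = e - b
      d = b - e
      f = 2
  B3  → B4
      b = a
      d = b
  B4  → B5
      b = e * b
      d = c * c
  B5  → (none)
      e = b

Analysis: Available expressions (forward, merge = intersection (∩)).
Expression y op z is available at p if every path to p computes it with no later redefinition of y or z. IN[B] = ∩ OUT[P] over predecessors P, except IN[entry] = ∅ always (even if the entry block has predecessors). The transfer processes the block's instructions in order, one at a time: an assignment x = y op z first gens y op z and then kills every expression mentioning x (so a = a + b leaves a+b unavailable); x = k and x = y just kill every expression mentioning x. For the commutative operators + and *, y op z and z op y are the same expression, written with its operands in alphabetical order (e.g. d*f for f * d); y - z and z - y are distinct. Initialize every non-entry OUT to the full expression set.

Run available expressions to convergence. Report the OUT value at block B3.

Fixpoint table:
  B0:   IN={}   OUT={}
  B1:   IN={}   OUT={e-e}
  B2:   IN={e-e}   OUT={b-e, e-b, e-e}
  B3:   IN={b-e, e-b, e-e}   OUT={e-e}
  B4:   IN={e-e}   OUT={c*c, e-e}
  B5:   IN={c*c, e-e}   OUT={c*c}

Merge at B3: IN[B3] = OUT[B2] = {b-e, e-b, e-e}
Applying B3's transfer function to that IN value gives OUT[B3] (row B3 above).

Answer: {e-e}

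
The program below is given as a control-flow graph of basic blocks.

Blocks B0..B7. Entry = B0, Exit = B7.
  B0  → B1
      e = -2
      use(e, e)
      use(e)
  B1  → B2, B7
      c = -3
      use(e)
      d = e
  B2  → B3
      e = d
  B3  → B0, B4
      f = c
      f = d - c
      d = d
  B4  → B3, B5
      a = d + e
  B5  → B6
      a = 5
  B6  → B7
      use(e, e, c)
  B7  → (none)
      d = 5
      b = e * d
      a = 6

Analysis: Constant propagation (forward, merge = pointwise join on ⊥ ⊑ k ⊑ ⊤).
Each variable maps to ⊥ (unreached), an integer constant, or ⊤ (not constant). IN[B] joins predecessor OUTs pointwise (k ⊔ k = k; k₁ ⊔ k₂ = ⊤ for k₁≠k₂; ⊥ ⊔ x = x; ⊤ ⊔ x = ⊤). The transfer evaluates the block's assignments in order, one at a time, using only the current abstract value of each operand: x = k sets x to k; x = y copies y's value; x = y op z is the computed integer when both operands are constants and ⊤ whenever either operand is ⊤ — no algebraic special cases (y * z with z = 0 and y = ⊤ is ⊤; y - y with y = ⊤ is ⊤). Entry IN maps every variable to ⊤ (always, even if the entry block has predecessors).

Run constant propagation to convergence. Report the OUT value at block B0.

Converged values:
  B0:   IN=(all ⊤)   OUT={e:-2; rest ⊤}
  B1:   IN={e:-2; rest ⊤}   OUT={c:-3, d:-2, e:-2; rest ⊤}
  B2:   IN={c:-3, d:-2, e:-2; rest ⊤}   OUT={c:-3, d:-2, e:-2; rest ⊤}
  B3:   IN={c:-3, d:-2, e:-2; rest ⊤}   OUT={c:-3, d:-2, e:-2, f:1; rest ⊤}
  B4:   IN={c:-3, d:-2, e:-2, f:1; rest ⊤}   OUT={a:-4, c:-3, d:-2, e:-2, f:1; rest ⊤}
  B5:   IN={a:-4, c:-3, d:-2, e:-2, f:1; rest ⊤}   OUT={a:5, c:-3, d:-2, e:-2, f:1; rest ⊤}
  B6:   IN={a:5, c:-3, d:-2, e:-2, f:1; rest ⊤}   OUT={a:5, c:-3, d:-2, e:-2, f:1; rest ⊤}
  B7:   IN={c:-3, d:-2, e:-2; rest ⊤}   OUT={a:6, b:-10, c:-3, d:5, e:-2; rest ⊤}

Merge at B0 (entry node, so the boundary value (all ⊤) is joined with the incoming edge(s)): IN[B0] = (all ⊤) ⊔ OUT[B3] = {a: ⊤, b: ⊤, c: ⊤, d: ⊤, e: ⊤, f: ⊤}
Applying B0's transfer function to that IN value gives OUT[B0] (row B0 above).

Answer: {a: ⊤, b: ⊤, c: ⊤, d: ⊤, e: -2, f: ⊤}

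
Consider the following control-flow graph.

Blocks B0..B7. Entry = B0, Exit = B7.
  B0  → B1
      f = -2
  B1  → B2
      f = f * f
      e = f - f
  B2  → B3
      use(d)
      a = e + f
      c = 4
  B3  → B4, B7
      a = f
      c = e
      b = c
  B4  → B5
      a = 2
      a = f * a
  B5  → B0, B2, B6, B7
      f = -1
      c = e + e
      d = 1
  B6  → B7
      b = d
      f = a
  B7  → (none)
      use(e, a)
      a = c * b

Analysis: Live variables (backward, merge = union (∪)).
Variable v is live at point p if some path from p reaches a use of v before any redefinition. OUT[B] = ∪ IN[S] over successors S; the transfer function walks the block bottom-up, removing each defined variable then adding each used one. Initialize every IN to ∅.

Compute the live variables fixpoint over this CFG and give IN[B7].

Per-block solution:
  B0:   IN={d}   OUT={d, f}
  B1:   IN={d, f}   OUT={d, e, f}
  B2:   IN={d, e, f}   OUT={e, f}
  B3:   IN={e, f}   OUT={a, b, c, e, f}
  B4:   IN={b, e, f}   OUT={a, b, e}
  B5:   IN={a, b, e}   OUT={a, b, c, d, e, f}
  B6:   IN={a, c, d, e}   OUT={a, b, c, e}
  B7:   IN={a, b, c, e}   OUT={}

B7 is the boundary node: OUT[B7] = {}
Applying B7's transfer function to that OUT value gives IN[B7] (row B7 above).

Answer: {a, b, c, e}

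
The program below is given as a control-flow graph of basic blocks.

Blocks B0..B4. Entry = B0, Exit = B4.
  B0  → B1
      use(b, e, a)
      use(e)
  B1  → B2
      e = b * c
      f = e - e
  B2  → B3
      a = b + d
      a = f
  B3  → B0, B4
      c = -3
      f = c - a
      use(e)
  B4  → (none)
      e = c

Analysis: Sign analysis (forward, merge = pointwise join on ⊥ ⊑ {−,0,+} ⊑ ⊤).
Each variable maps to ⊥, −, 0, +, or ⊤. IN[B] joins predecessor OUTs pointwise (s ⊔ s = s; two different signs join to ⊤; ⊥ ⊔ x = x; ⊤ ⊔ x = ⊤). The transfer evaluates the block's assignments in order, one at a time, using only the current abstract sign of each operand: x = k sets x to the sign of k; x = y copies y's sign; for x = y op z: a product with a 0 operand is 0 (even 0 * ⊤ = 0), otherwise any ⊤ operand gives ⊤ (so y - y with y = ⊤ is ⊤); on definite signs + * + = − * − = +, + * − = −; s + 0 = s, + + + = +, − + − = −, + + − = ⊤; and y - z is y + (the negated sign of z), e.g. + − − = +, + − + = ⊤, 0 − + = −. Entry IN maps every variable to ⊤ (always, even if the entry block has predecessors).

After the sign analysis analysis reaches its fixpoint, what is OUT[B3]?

Per-block solution:
  B0: | IN=(all ⊤) | OUT=(all ⊤)
  B1: | IN=(all ⊤) | OUT=(all ⊤)
  B2: | IN=(all ⊤) | OUT=(all ⊤)
  B3: | IN=(all ⊤) | OUT={c:-; rest ⊤}
  B4: | IN={c:-; rest ⊤} | OUT={c:-, e:-; rest ⊤}

Merge at B3: IN[B3] = OUT[B2] = {a: ⊤, b: ⊤, c: ⊤, d: ⊤, e: ⊤, f: ⊤}
Applying B3's transfer function to that IN value gives OUT[B3] (row B3 above).

Answer: {a: ⊤, b: ⊤, c: -, d: ⊤, e: ⊤, f: ⊤}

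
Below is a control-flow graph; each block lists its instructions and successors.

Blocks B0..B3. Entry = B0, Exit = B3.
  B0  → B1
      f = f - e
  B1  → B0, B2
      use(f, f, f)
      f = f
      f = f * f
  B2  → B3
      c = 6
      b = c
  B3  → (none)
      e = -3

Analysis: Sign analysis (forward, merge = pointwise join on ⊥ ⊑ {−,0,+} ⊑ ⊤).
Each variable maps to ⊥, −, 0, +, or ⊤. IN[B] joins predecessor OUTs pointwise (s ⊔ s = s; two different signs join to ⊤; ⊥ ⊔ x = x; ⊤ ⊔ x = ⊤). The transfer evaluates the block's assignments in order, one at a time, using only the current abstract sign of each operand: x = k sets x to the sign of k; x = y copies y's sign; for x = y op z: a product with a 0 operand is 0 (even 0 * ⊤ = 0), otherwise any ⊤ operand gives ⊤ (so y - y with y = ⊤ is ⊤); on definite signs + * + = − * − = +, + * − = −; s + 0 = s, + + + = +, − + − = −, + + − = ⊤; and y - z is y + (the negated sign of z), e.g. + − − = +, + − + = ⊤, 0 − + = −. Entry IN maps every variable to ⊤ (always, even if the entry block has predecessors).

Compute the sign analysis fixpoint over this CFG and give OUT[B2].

Answer: {a: ⊤, b: +, c: +, d: ⊤, e: ⊤, f: ⊤}

Trace:
Per-block solution:
  B0:  IN=(all ⊤)  OUT=(all ⊤)
  B1:  IN=(all ⊤)  OUT=(all ⊤)
  B2:  IN=(all ⊤)  OUT={b:+, c:+; rest ⊤}
  B3:  IN={b:+, c:+; rest ⊤}  OUT={b:+, c:+, e:-; rest ⊤}

Merge at B2: IN[B2] = OUT[B1] = {a: ⊤, b: ⊤, c: ⊤, d: ⊤, e: ⊤, f: ⊤}
Applying B2's transfer function to that IN value gives OUT[B2] (row B2 above).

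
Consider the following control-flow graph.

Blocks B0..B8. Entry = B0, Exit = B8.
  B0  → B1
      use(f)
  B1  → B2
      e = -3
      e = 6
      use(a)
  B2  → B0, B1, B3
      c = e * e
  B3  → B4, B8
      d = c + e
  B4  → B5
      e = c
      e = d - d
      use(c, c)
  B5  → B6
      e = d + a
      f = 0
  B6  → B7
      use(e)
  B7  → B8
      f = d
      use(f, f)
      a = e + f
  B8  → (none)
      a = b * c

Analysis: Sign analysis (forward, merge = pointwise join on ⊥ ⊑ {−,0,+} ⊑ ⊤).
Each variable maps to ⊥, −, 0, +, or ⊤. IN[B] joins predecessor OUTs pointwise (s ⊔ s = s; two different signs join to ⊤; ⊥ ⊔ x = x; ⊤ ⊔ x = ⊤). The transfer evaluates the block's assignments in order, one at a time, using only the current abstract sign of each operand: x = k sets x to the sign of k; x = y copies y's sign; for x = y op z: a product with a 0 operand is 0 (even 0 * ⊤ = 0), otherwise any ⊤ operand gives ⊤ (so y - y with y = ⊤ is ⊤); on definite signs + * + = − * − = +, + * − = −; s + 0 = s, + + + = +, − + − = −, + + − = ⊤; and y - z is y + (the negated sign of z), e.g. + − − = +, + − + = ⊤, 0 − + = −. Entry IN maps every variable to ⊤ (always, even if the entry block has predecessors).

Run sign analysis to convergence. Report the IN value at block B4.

Per-block solution:
  B0: | IN=(all ⊤) | OUT=(all ⊤)
  B1: | IN=(all ⊤) | OUT={e:+; rest ⊤}
  B2: | IN={e:+; rest ⊤} | OUT={c:+, e:+; rest ⊤}
  B3: | IN={c:+, e:+; rest ⊤} | OUT={c:+, d:+, e:+; rest ⊤}
  B4: | IN={c:+, d:+, e:+; rest ⊤} | OUT={c:+, d:+; rest ⊤}
  B5: | IN={c:+, d:+; rest ⊤} | OUT={c:+, d:+, f:0; rest ⊤}
  B6: | IN={c:+, d:+, f:0; rest ⊤} | OUT={c:+, d:+, f:0; rest ⊤}
  B7: | IN={c:+, d:+, f:0; rest ⊤} | OUT={c:+, d:+, f:+; rest ⊤}
  B8: | IN={c:+, d:+; rest ⊤} | OUT={c:+, d:+; rest ⊤}

Merge at B4: IN[B4] = OUT[B3] = {a: ⊤, b: ⊤, c: +, d: +, e: +, f: ⊤}

Answer: {a: ⊤, b: ⊤, c: +, d: +, e: +, f: ⊤}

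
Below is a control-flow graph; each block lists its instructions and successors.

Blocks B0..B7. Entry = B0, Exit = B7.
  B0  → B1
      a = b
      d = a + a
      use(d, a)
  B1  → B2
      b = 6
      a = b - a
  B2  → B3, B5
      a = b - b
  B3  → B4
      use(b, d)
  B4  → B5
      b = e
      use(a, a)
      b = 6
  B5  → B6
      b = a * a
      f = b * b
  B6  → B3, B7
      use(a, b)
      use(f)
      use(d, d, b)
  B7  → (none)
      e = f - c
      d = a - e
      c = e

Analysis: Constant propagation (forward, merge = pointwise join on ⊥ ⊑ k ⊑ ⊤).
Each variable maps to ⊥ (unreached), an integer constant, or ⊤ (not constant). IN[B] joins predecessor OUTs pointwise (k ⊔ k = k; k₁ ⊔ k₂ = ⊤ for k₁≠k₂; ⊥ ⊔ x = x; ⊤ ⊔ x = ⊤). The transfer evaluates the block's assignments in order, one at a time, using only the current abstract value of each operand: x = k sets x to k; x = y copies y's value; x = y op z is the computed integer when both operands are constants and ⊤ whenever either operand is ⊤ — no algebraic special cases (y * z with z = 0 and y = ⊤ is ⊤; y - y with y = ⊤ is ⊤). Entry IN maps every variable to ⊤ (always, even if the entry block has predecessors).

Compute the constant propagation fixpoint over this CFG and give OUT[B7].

Answer: {a: 0, b: 0, c: ⊤, d: ⊤, e: ⊤, f: 0}

Trace:
Converged values:
  B0:   IN=(all ⊤)   OUT=(all ⊤)
  B1:   IN=(all ⊤)   OUT={b:6; rest ⊤}
  B2:   IN={b:6; rest ⊤}   OUT={a:0, b:6; rest ⊤}
  B3:   IN={a:0; rest ⊤}   OUT={a:0; rest ⊤}
  B4:   IN={a:0; rest ⊤}   OUT={a:0, b:6; rest ⊤}
  B5:   IN={a:0, b:6; rest ⊤}   OUT={a:0, b:0, f:0; rest ⊤}
  B6:   IN={a:0, b:0, f:0; rest ⊤}   OUT={a:0, b:0, f:0; rest ⊤}
  B7:   IN={a:0, b:0, f:0; rest ⊤}   OUT={a:0, b:0, f:0; rest ⊤}

Merge at B7: IN[B7] = OUT[B6] = {a: 0, b: 0, c: ⊤, d: ⊤, e: ⊤, f: 0}
Applying B7's transfer function to that IN value gives OUT[B7] (row B7 above).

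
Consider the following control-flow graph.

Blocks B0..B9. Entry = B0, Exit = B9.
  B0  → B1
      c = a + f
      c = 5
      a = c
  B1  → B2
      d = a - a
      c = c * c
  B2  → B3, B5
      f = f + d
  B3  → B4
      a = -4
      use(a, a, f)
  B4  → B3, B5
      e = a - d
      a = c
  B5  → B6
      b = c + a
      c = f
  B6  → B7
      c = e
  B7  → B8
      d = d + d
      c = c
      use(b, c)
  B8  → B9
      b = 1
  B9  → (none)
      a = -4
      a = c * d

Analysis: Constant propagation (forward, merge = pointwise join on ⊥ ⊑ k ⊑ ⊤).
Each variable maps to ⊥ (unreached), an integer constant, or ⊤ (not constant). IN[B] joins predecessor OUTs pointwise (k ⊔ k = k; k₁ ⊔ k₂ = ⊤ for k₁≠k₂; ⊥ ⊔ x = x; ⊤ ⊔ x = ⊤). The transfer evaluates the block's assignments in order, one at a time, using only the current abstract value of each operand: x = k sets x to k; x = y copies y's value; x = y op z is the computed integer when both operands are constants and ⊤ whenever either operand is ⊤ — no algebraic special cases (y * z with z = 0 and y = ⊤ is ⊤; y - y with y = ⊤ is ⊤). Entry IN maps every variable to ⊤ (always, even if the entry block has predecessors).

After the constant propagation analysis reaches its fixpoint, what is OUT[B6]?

Answer: {a: ⊤, b: ⊤, c: ⊤, d: 0, e: ⊤, f: ⊤}

Derivation:
Converged values:
  B0:  IN=(all ⊤)  OUT={a:5, c:5; rest ⊤}
  B1:  IN={a:5, c:5; rest ⊤}  OUT={a:5, c:25, d:0; rest ⊤}
  B2:  IN={a:5, c:25, d:0; rest ⊤}  OUT={a:5, c:25, d:0; rest ⊤}
  B3:  IN={c:25, d:0; rest ⊤}  OUT={a:-4, c:25, d:0; rest ⊤}
  B4:  IN={a:-4, c:25, d:0; rest ⊤}  OUT={a:25, c:25, d:0, e:-4; rest ⊤}
  B5:  IN={c:25, d:0; rest ⊤}  OUT={d:0; rest ⊤}
  B6:  IN={d:0; rest ⊤}  OUT={d:0; rest ⊤}
  B7:  IN={d:0; rest ⊤}  OUT={d:0; rest ⊤}
  B8:  IN={d:0; rest ⊤}  OUT={b:1, d:0; rest ⊤}
  B9:  IN={b:1, d:0; rest ⊤}  OUT={b:1, d:0; rest ⊤}

Merge at B6: IN[B6] = OUT[B5] = {a: ⊤, b: ⊤, c: ⊤, d: 0, e: ⊤, f: ⊤}
Applying B6's transfer function to that IN value gives OUT[B6] (row B6 above).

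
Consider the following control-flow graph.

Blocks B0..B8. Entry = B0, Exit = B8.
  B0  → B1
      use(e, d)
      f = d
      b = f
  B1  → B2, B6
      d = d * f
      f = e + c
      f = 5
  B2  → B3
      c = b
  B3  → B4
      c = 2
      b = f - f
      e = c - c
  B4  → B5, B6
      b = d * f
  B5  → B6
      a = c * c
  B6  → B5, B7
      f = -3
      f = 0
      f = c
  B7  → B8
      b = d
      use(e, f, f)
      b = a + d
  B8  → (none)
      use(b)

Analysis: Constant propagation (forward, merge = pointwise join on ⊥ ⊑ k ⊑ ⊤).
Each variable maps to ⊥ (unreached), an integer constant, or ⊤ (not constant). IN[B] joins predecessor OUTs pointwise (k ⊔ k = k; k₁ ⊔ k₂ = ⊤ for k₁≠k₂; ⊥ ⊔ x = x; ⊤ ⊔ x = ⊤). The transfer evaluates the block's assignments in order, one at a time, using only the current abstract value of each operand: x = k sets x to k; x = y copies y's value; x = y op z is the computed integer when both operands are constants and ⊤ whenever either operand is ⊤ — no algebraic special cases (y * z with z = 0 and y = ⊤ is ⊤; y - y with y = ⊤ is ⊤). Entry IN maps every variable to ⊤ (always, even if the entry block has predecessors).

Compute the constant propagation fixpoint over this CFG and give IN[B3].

Converged values:
  B0:  IN=(all ⊤)  OUT=(all ⊤)
  B1:  IN=(all ⊤)  OUT={f:5; rest ⊤}
  B2:  IN={f:5; rest ⊤}  OUT={f:5; rest ⊤}
  B3:  IN={f:5; rest ⊤}  OUT={b:0, c:2, e:0, f:5; rest ⊤}
  B4:  IN={b:0, c:2, e:0, f:5; rest ⊤}  OUT={c:2, e:0, f:5; rest ⊤}
  B5:  IN=(all ⊤)  OUT=(all ⊤)
  B6:  IN=(all ⊤)  OUT=(all ⊤)
  B7:  IN=(all ⊤)  OUT=(all ⊤)
  B8:  IN=(all ⊤)  OUT=(all ⊤)

Merge at B3: IN[B3] = OUT[B2] = {a: ⊤, b: ⊤, c: ⊤, d: ⊤, e: ⊤, f: 5}

Answer: {a: ⊤, b: ⊤, c: ⊤, d: ⊤, e: ⊤, f: 5}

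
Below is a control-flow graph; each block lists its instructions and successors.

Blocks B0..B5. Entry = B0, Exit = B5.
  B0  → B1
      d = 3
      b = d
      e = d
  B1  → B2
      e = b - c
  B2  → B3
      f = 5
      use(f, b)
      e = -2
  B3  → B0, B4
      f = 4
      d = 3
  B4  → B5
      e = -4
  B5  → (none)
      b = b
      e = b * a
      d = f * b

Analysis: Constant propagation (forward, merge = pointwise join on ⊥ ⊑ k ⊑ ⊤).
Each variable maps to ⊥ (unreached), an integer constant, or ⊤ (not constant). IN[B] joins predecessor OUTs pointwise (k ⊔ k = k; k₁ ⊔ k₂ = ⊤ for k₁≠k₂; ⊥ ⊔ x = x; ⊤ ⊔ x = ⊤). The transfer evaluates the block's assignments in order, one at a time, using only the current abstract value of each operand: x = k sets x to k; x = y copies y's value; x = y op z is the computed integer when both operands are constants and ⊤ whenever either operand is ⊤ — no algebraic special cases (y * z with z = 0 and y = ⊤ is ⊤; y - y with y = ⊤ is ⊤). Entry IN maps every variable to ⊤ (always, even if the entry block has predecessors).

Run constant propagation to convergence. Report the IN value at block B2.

Answer: {a: ⊤, b: 3, c: ⊤, d: 3, e: ⊤, f: ⊤}

Working:
Per-block solution:
  B0:   IN=(all ⊤)   OUT={b:3, d:3, e:3; rest ⊤}
  B1:   IN={b:3, d:3, e:3; rest ⊤}   OUT={b:3, d:3; rest ⊤}
  B2:   IN={b:3, d:3; rest ⊤}   OUT={b:3, d:3, e:-2, f:5; rest ⊤}
  B3:   IN={b:3, d:3, e:-2, f:5; rest ⊤}   OUT={b:3, d:3, e:-2, f:4; rest ⊤}
  B4:   IN={b:3, d:3, e:-2, f:4; rest ⊤}   OUT={b:3, d:3, e:-4, f:4; rest ⊤}
  B5:   IN={b:3, d:3, e:-4, f:4; rest ⊤}   OUT={b:3, d:12, f:4; rest ⊤}

Merge at B2: IN[B2] = OUT[B1] = {a: ⊤, b: 3, c: ⊤, d: 3, e: ⊤, f: ⊤}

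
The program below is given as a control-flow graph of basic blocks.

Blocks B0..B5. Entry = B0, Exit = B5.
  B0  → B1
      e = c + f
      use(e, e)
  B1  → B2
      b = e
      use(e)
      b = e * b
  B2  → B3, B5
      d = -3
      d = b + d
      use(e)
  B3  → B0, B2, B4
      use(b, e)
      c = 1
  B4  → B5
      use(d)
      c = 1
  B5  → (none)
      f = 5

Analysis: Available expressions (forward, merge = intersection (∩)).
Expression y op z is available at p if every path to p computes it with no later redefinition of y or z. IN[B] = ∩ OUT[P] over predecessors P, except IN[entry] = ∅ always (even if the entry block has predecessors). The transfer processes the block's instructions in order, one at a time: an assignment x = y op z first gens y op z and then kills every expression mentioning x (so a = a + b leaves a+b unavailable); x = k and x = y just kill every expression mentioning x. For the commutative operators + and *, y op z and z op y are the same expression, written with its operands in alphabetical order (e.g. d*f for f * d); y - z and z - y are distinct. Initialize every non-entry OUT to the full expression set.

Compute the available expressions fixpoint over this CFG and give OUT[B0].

Answer: {c+f}

Trace:
Converged values:
  B0:   IN={}   OUT={c+f}
  B1:   IN={c+f}   OUT={c+f}
  B2:   IN={}   OUT={}
  B3:   IN={}   OUT={}
  B4:   IN={}   OUT={}
  B5:   IN={}   OUT={}

Merge at B0 (entry node, so the boundary value {} is joined with the incoming edge(s)): IN[B0] = {} ∩ OUT[B3] = {}
Applying B0's transfer function to that IN value gives OUT[B0] (row B0 above).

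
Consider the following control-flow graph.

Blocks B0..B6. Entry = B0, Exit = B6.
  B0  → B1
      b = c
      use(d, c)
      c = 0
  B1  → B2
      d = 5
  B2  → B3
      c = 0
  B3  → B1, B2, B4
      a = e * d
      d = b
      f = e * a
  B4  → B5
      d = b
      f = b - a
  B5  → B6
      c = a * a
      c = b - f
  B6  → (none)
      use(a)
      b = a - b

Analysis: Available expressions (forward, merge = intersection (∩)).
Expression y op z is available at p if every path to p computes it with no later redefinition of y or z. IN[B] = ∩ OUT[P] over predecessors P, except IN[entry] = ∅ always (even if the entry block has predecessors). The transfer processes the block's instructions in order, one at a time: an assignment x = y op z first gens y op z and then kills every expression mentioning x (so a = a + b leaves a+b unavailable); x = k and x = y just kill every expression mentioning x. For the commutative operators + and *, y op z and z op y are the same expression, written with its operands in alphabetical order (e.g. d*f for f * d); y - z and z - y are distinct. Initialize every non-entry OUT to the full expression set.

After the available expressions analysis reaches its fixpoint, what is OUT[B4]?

Answer: {a*e, b-a}

Working:
Fixpoint table:
  B0: | IN={} | OUT={}
  B1: | IN={} | OUT={}
  B2: | IN={} | OUT={}
  B3: | IN={} | OUT={a*e}
  B4: | IN={a*e} | OUT={a*e, b-a}
  B5: | IN={a*e, b-a} | OUT={a*a, a*e, b-a, b-f}
  B6: | IN={a*a, a*e, b-a, b-f} | OUT={a*a, a*e}

Merge at B4: IN[B4] = OUT[B3] = {a*e}
Applying B4's transfer function to that IN value gives OUT[B4] (row B4 above).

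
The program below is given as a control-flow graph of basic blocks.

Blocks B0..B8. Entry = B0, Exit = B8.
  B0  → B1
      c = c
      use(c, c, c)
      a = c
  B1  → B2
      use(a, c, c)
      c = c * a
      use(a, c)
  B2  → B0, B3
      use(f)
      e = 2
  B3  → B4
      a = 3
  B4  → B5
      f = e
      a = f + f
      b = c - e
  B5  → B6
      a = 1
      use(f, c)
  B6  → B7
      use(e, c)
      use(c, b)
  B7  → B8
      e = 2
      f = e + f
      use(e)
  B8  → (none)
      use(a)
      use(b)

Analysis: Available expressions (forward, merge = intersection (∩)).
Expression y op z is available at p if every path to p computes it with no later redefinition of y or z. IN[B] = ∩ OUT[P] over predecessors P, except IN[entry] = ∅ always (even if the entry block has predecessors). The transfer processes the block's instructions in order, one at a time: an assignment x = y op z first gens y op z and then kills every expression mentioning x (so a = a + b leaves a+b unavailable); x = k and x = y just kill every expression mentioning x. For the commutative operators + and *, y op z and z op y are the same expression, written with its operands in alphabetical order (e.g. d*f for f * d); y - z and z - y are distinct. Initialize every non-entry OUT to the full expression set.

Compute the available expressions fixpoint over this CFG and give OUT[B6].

Converged values:
  B0: | IN={} | OUT={}
  B1: | IN={} | OUT={}
  B2: | IN={} | OUT={}
  B3: | IN={} | OUT={}
  B4: | IN={} | OUT={c-e, f+f}
  B5: | IN={c-e, f+f} | OUT={c-e, f+f}
  B6: | IN={c-e, f+f} | OUT={c-e, f+f}
  B7: | IN={c-e, f+f} | OUT={}
  B8: | IN={} | OUT={}

Merge at B6: IN[B6] = OUT[B5] = {c-e, f+f}
Applying B6's transfer function to that IN value gives OUT[B6] (row B6 above).

Answer: {c-e, f+f}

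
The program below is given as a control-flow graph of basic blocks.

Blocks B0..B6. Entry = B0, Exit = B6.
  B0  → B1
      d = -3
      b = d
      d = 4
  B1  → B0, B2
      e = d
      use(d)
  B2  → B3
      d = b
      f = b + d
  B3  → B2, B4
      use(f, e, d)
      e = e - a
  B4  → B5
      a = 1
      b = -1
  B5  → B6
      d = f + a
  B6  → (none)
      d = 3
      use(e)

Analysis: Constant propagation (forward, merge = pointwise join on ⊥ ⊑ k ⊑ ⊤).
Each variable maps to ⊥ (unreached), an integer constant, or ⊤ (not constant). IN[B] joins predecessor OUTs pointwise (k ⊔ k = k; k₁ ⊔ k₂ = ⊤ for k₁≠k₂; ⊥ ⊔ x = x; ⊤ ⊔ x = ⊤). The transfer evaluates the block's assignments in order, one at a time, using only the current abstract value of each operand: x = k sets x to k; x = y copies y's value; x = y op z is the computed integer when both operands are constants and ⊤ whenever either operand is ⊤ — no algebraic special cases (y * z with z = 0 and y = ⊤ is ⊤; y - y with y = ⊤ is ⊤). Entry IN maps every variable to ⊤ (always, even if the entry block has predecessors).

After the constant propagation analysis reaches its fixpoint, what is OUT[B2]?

Answer: {a: ⊤, b: -3, c: ⊤, d: -3, e: ⊤, f: -6}

Derivation:
Converged values:
  B0: | IN=(all ⊤) | OUT={b:-3, d:4; rest ⊤}
  B1: | IN={b:-3, d:4; rest ⊤} | OUT={b:-3, d:4, e:4; rest ⊤}
  B2: | IN={b:-3; rest ⊤} | OUT={b:-3, d:-3, f:-6; rest ⊤}
  B3: | IN={b:-3, d:-3, f:-6; rest ⊤} | OUT={b:-3, d:-3, f:-6; rest ⊤}
  B4: | IN={b:-3, d:-3, f:-6; rest ⊤} | OUT={a:1, b:-1, d:-3, f:-6; rest ⊤}
  B5: | IN={a:1, b:-1, d:-3, f:-6; rest ⊤} | OUT={a:1, b:-1, d:-5, f:-6; rest ⊤}
  B6: | IN={a:1, b:-1, d:-5, f:-6; rest ⊤} | OUT={a:1, b:-1, d:3, f:-6; rest ⊤}

Merge at B2: IN[B2] = OUT[B1] ⊔ OUT[B3] = {a: ⊤, b: -3, c: ⊤, d: ⊤, e: ⊤, f: ⊤}
Applying B2's transfer function to that IN value gives OUT[B2] (row B2 above).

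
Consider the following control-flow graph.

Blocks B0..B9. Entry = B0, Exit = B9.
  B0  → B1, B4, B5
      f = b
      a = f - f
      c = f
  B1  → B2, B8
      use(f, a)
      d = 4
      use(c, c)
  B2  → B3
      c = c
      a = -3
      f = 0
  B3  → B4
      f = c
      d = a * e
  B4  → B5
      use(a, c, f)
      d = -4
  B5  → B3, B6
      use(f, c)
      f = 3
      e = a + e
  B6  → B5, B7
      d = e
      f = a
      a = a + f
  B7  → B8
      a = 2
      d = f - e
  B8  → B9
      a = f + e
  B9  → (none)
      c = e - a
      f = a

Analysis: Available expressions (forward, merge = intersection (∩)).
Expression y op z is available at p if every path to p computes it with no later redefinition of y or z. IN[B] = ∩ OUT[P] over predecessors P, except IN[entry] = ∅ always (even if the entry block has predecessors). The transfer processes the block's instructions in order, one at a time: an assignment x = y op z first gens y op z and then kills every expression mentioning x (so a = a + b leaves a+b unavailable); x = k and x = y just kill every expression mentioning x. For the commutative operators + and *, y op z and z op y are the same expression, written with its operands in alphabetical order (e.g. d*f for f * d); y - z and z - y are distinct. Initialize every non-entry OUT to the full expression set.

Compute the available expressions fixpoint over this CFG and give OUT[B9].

Answer: {e-a}

Trace:
Converged values:
  B0: | IN={} | OUT={f-f}
  B1: | IN={f-f} | OUT={f-f}
  B2: | IN={f-f} | OUT={}
  B3: | IN={} | OUT={a*e}
  B4: | IN={} | OUT={}
  B5: | IN={} | OUT={}
  B6: | IN={} | OUT={}
  B7: | IN={} | OUT={f-e}
  B8: | IN={} | OUT={e+f}
  B9: | IN={e+f} | OUT={e-a}

Merge at B9: IN[B9] = OUT[B8] = {e+f}
Applying B9's transfer function to that IN value gives OUT[B9] (row B9 above).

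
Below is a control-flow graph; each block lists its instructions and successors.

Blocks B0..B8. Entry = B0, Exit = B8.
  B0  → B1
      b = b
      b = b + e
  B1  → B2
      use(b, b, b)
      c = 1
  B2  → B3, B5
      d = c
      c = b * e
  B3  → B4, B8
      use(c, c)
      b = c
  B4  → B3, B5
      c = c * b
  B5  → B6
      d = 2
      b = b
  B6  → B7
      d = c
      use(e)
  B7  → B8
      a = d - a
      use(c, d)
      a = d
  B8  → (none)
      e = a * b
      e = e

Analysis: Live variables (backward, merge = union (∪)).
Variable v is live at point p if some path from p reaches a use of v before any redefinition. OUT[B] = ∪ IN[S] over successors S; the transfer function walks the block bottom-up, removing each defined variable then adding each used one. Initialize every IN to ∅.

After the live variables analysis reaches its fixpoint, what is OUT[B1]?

Answer: {a, b, c, e}

Working:
Fixpoint table:
  B0:   IN={a, b, e}   OUT={a, b, e}
  B1:   IN={a, b, e}   OUT={a, b, c, e}
  B2:   IN={a, b, c, e}   OUT={a, b, c, e}
  B3:   IN={a, c, e}   OUT={a, b, c, e}
  B4:   IN={a, b, c, e}   OUT={a, b, c, e}
  B5:   IN={a, b, c, e}   OUT={a, b, c, e}
  B6:   IN={a, b, c, e}   OUT={a, b, c, d}
  B7:   IN={a, b, c, d}   OUT={a, b}
  B8:   IN={a, b}   OUT={}

Merge at B1: OUT[B1] = IN[B2] = {a, b, c, e}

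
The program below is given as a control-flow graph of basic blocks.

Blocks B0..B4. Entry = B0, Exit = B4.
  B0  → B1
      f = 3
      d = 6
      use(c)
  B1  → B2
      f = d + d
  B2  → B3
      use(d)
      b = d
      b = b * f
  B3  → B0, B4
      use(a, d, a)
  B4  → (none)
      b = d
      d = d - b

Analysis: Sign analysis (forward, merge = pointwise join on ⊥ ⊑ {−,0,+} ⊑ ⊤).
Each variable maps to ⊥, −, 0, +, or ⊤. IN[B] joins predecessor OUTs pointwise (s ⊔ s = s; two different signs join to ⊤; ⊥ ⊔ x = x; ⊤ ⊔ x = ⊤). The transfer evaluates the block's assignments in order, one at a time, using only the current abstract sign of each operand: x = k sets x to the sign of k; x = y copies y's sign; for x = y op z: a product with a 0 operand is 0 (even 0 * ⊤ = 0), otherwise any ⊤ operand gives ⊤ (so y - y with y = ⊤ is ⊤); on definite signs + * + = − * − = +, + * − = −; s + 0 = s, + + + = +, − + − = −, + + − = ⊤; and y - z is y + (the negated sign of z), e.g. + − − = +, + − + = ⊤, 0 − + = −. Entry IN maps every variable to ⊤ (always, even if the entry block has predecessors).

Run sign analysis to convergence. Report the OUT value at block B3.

Answer: {a: ⊤, b: +, c: ⊤, d: +, e: ⊤, f: +}

Derivation:
Per-block solution:
  B0: | IN=(all ⊤) | OUT={d:+, f:+; rest ⊤}
  B1: | IN={d:+, f:+; rest ⊤} | OUT={d:+, f:+; rest ⊤}
  B2: | IN={d:+, f:+; rest ⊤} | OUT={b:+, d:+, f:+; rest ⊤}
  B3: | IN={b:+, d:+, f:+; rest ⊤} | OUT={b:+, d:+, f:+; rest ⊤}
  B4: | IN={b:+, d:+, f:+; rest ⊤} | OUT={b:+, f:+; rest ⊤}

Merge at B3: IN[B3] = OUT[B2] = {a: ⊤, b: +, c: ⊤, d: +, e: ⊤, f: +}
Applying B3's transfer function to that IN value gives OUT[B3] (row B3 above).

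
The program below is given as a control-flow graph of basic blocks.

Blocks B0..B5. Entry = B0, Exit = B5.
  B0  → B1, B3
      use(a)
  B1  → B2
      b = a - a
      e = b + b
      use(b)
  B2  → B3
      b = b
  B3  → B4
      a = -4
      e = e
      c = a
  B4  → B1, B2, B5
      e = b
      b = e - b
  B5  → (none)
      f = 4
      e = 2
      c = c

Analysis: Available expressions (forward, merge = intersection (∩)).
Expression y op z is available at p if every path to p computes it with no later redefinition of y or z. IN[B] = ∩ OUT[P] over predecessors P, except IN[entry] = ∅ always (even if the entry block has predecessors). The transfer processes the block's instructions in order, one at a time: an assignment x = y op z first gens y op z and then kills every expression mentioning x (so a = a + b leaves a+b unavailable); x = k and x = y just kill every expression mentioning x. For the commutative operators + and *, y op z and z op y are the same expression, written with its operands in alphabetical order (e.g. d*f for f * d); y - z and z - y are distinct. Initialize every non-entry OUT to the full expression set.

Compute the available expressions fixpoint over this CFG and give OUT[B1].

Converged values:
  B0:   IN={}   OUT={}
  B1:   IN={}   OUT={a-a, b+b}
  B2:   IN={}   OUT={}
  B3:   IN={}   OUT={}
  B4:   IN={}   OUT={}
  B5:   IN={}   OUT={}

Merge at B1: IN[B1] = OUT[B0] ∩ OUT[B4] = {}
Applying B1's transfer function to that IN value gives OUT[B1] (row B1 above).

Answer: {a-a, b+b}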